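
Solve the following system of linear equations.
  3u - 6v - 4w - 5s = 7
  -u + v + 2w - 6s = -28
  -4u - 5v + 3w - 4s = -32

infinitely many solutions

Row-reduce:
R1 ← R1 / (3).
R2 ← R2 + 1·R1.
R3 ← R3 + 4·R1.
R2 ← R2 / (-1).
R1 ← R1 + 2·R2.
R3 ← R3 + 13·R2.
R3 ← R3 / (-11).
R1 ← R1 + 8/3·R3.
R2 ← R2 + 2/3·R3.
Rank is 3 with 4 unknowns, leaving s free.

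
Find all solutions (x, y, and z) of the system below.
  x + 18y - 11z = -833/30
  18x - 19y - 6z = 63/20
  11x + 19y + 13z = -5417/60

x = -8/3, y = -9/4, z = -7/5

Row-reduce the augmented matrix:
R2 ← R2 − 18·R1.
R3 ← R3 − 11·R1.
R2 ← R2 / (-343).
R1 ← R1 − 18·R2.
R3 ← R3 + 179·R2.
R3 ← R3 / (11594/343).
R1 ← R1 + 317/343·R3.
R2 ← R2 + 192/343·R3.
Reading off the reduced rows gives x = -8/3, y = -9/4, z = -7/5.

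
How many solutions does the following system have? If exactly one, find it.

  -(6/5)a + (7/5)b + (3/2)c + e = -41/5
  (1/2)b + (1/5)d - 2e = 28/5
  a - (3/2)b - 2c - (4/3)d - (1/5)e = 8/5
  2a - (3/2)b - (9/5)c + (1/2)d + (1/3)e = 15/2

infinitely many solutions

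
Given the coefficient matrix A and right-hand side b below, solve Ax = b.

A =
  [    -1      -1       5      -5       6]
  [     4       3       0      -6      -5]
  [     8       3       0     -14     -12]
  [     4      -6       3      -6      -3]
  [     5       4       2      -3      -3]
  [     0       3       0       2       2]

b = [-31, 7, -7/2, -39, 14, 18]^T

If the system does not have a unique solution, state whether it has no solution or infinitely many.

no solution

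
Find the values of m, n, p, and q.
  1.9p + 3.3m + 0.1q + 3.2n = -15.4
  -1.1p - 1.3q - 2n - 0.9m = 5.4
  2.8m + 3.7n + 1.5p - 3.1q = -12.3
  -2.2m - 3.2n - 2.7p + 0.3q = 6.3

m = -5, n = -2, p = 4, q = -1

Row-reduce the augmented matrix:
R1 ← R1 / (33/10).
R2 ← R2 + 9/10·R1.
R3 ← R3 − 14/5·R1.
R4 ← R4 + 11/5·R1.
R2 ← R2 / (-62/55).
R1 ← R1 − 32/33·R2.
R3 ← R3 − 65/66·R2.
R4 ← R4 + 16/15·R2.
R3 ← R3 / (-577/930).
R1 ← R1 − 7/93·R3.
R2 ← R2 − 16/31·R3.
R4 ← R4 + 821/930·R3.
R4 ← R4 / (44341/5770).
R1 ← R1 + 915/577·R4.
R2 ← R2 + 1411/577·R4.
R3 ← R3 − 3996/577·R4.
Reading off the reduced rows gives m = -5, n = -2, p = 4, q = -1.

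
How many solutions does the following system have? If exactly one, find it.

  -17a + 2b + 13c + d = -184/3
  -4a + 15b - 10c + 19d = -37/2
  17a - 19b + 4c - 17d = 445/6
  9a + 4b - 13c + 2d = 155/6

a = 3, b = -8/3, c = -1/2, d = 3/2

Row-reduce the augmented matrix:
R1 ← R1 / (-17).
R2 ← R2 + 4·R1.
R3 ← R3 − 17·R1.
R4 ← R4 − 9·R1.
R2 ← R2 / (247/17).
R1 ← R1 + 2/17·R2.
R3 ← R3 + 17·R2.
R4 ← R4 − 86/17·R2.
R3 ← R3 / (425/247).
R1 ← R1 + 215/247·R3.
R2 ← R2 + 222/247·R3.
R4 ← R4 + 388/247·R3.
R4 ← R4 / (609/425).
R1 ← R1 − 264/85·R4.
R2 ← R2 − 1871/425·R4.
R3 ← R3 − 1471/425·R4.
Reading off the reduced rows gives a = 3, b = -8/3, c = -1/2, d = 3/2.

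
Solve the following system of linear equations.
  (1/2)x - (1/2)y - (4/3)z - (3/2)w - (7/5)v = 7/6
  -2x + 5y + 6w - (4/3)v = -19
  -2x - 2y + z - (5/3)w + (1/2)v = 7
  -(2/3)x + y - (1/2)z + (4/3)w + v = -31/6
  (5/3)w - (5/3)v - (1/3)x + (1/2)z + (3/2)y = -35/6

Row-reduce:
R1 ← R1 / (1/2).
R2 ← R2 + 2·R1.
R3 ← R3 + 2·R1.
R4 ← R4 + 2/3·R1.
R5 ← R5 + 1/3·R1.
R2 ← R2 / (3).
R1 ← R1 + 1·R2.
R3 ← R3 + 4·R2.
R4 ← R4 − 1/3·R2.
R5 ← R5 − 7/6·R2.
R3 ← R3 / (-103/9).
R1 ← R1 + 40/9·R3.
R2 ← R2 + 16/9·R3.
R4 ← R4 + 91/54·R3.
R5 ← R5 − 91/54·R3.
R4 ← R4 / (857/1854).
R1 ← R1 + 7/309·R4.
R2 ← R2 − 368/309·R4.
R3 ← R3 − 69/103·R4.
R5 ← R5 + 857/1854·R4.
Row 5 reduces to 0 = -3/2, a contradiction. The system is inconsistent.

no solution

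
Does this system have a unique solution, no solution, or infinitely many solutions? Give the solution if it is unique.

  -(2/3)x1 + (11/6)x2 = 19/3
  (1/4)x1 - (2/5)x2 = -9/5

x1 = -4, x2 = 2

Row-reduce the augmented matrix:
R1 ← R1 / (-2/3).
R2 ← R2 − 1/4·R1.
R2 ← R2 / (23/80).
R1 ← R1 + 11/4·R2.
Reading off the reduced rows gives x1 = -4, x2 = 2.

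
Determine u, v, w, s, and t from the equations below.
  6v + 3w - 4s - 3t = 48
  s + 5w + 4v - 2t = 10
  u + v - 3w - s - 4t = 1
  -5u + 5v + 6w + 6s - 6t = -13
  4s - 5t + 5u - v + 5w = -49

Row-reduce the augmented matrix:
Swap R1 and R3.
R4 ← R4 + 5·R1.
R5 ← R5 − 5·R1.
R2 ← R2 / (4).
R1 ← R1 − 1·R2.
R3 ← R3 − 6·R2.
R4 ← R4 − 10·R2.
R5 ← R5 + 6·R2.
R3 ← R3 / (-9/2).
R1 ← R1 + 17/4·R3.
R2 ← R2 − 5/4·R3.
R4 ← R4 + 43/2·R3.
R5 ← R5 − 55/2·R3.
R4 ← R4 / (223/9).
R1 ← R1 − 71/18·R4.
R2 ← R2 + 23/18·R4.
R3 ← R3 − 11/9·R4.
R5 ← R5 + 208/9·R4.
R5 ← R5 / (-1692/223).
R1 ← R1 + 35/223·R5.
R2 ← R2 + 353/223·R5.
R3 ← R3 − 231/223·R5.
R4 ← R4 + 189/223·R5.
Reading off the reduced rows gives u = -2, v = 5, w = 0, s = -6, t = 2.

u = -2, v = 5, w = 0, s = -6, t = 2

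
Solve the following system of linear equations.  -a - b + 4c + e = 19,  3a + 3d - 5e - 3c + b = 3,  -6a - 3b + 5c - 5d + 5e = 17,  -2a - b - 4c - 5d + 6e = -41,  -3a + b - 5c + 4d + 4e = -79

a = 2, b = -3, c = 6, d = -4, e = -6

Row-reduce the augmented matrix:
R1 ← R1 / (-1).
R2 ← R2 − 3·R1.
R3 ← R3 + 6·R1.
R4 ← R4 + 2·R1.
R5 ← R5 + 3·R1.
R2 ← R2 / (-2).
R1 ← R1 − 1·R2.
R3 ← R3 − 3·R2.
R4 ← R4 − 1·R2.
R5 ← R5 − 4·R2.
R3 ← R3 / (-11/2).
R1 ← R1 − 1/2·R3.
R2 ← R2 + 9/2·R3.
R4 ← R4 + 15/2·R3.
R5 ← R5 − 1·R3.
R4 ← R4 / (-31/11).
R1 ← R1 − 16/11·R4.
R2 ← R2 + 12/11·R4.
R3 ← R3 − 1/11·R4.
R5 ← R5 − 109/11·R4.
R5 ← R5 / (26).
R1 ← R1 − 2·R5.
R2 ← R2 − 1·R5.
R3 ← R3 − 1·R5.
R4 ← R4 + 3·R5.
Reading off the reduced rows gives a = 2, b = -3, c = 6, d = -4, e = -6.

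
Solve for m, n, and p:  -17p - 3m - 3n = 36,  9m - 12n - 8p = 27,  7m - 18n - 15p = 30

m = 3, n = 2, p = -3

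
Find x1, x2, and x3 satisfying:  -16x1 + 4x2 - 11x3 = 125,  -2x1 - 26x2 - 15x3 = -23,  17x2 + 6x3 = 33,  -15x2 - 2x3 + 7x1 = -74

x1 = -5, x2 = 3, x3 = -3

Row-reduce the augmented matrix:
R1 ← R1 / (-16).
R2 ← R2 + 2·R1.
R4 ← R4 − 7·R1.
R2 ← R2 / (-53/2).
R1 ← R1 + 1/4·R2.
R3 ← R3 − 17·R2.
R4 ← R4 + 53/4·R2.
R3 ← R3 / (-581/212).
R1 ← R1 − 173/212·R3.
R2 ← R2 − 109/212·R3.
R4 reduces to 0 = 0, so the extra equation is consistent.
Reading off the reduced rows gives x1 = -5, x2 = 3, x3 = -3.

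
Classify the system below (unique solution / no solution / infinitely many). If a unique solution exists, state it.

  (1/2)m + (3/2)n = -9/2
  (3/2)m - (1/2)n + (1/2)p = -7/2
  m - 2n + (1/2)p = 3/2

Row-reduce:
R1 ← R1 / (1/2).
R2 ← R2 − 3/2·R1.
R3 ← R3 − 1·R1.
R2 ← R2 / (-5).
R1 ← R1 − 3·R2.
R3 ← R3 + 5·R2.
Row 3 reduces to 0 = 1/2, a contradiction. The system is inconsistent.

no solution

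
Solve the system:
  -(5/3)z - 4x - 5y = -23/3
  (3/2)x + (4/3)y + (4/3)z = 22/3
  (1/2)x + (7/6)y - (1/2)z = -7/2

infinitely many solutions

Row-reduce:
R1 ← R1 / (-4).
R2 ← R2 − 3/2·R1.
R3 ← R3 − 1/2·R1.
R2 ← R2 / (-13/24).
R1 ← R1 − 5/4·R2.
R3 ← R3 − 13/24·R2.
Rank is 2 with 3 unknowns, leaving z free.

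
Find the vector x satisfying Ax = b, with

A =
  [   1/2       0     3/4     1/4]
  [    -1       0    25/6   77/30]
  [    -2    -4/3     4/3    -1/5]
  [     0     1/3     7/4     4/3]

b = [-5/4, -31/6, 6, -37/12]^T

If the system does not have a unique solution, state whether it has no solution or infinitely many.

no solution

Row-reduce:
R1 ← R1 / (1/2).
R2 ← R2 + 1·R1.
R3 ← R3 + 2·R1.
Swap R2 and R3.
R2 ← R2 / (-4/3).
R4 ← R4 − 1/3·R2.
R3 ← R3 / (17/3).
R1 ← R1 − 3/2·R3.
R2 ← R2 + 13/4·R3.
R4 ← R4 − 17/6·R3.
Row 4 reduces to 0 = 1, a contradiction. The system is inconsistent.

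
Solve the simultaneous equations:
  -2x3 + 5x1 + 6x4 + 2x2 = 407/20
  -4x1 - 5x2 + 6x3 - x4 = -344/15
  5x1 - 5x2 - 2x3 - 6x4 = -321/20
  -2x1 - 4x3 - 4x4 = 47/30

Row-reduce the augmented matrix:
R1 ← R1 / (5).
R2 ← R2 + 4·R1.
R3 ← R3 − 5·R1.
R4 ← R4 + 2·R1.
R2 ← R2 / (-17/5).
R1 ← R1 − 2/5·R2.
R3 ← R3 + 7·R2.
R4 ← R4 − 4/5·R2.
R3 ← R3 / (-154/17).
R1 ← R1 − 2/17·R3.
R2 ← R2 + 22/17·R3.
R4 ← R4 + 64/17·R3.
R4 ← R4 / (580/77).
R1 ← R1 − 107/77·R4.
R2 ← R2 − 12/7·R4.
R3 ← R3 − 337/154·R4.
Reading off the reduced rows gives x1 = -1/4, x2 = 6/5, x3 = -13/5, x4 = 7/3.

x1 = -1/4, x2 = 6/5, x3 = -13/5, x4 = 7/3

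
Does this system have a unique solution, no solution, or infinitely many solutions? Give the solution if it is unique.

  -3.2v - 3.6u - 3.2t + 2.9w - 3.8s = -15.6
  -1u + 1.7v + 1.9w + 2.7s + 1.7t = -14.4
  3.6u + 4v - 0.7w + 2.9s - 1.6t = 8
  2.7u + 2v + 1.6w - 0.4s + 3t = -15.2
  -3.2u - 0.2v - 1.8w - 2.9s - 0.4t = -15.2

u = 4, v = -6, w = -4, s = 4, t = -2

Row-reduce the augmented matrix:
R1 ← R1 / (-18/5).
R2 ← R2 + 1·R1.
R3 ← R3 − 18/5·R1.
R4 ← R4 − 27/10·R1.
R5 ← R5 + 16/5·R1.
R2 ← R2 / (233/90).
R1 ← R1 − 8/9·R2.
R3 ← R3 − 4/5·R2.
R4 ← R4 + 2/5·R2.
R5 ← R5 − 119/45·R2.
R3 ← R3 / (2169/1165).
R1 ← R1 + 1101/932·R3.
R2 ← R2 − 197/466·R3.
R4 ← R4 − 36759/9320·R3.
R5 ← R5 + 2561/466·R3.
R4 ← R4 / (98057/57840).
R1 ← R1 + 8915/5784·R4.
R2 ← R2 − 16645/8676·R4.
R3 ← R3 + 4801/4338·R4.
R5 ← R5 + 81907/8676·R4.
R5 ← R5 / (80750989/1470855).
R1 ← R1 − 798334/98057·R5.
R2 ← R2 + 3613937/294171·R5.
R3 ← R3 − 1585432/294171·R5.
R4 ← R4 − 744008/98057·R5.
Reading off the reduced rows gives u = 4, v = -6, w = -4, s = 4, t = -2.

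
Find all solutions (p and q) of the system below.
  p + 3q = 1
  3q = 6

p = -5, q = 2

Row-reduce the augmented matrix:
R2 ← R2 / (3).
R1 ← R1 − 3·R2.
Reading off the reduced rows gives p = -5, q = 2.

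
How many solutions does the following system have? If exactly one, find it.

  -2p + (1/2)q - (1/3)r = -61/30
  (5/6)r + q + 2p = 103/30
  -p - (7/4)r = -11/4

Row-reduce the augmented matrix:
R1 ← R1 / (-2).
R2 ← R2 − 2·R1.
R3 ← R3 + 1·R1.
R2 ← R2 / (3/2).
R1 ← R1 + 1/4·R2.
R3 ← R3 + 1/4·R2.
R3 ← R3 / (-3/2).
R1 ← R1 − 1/4·R3.
R2 ← R2 − 1/3·R3.
Reading off the reduced rows gives p = 1, q = 3/5, r = 1.

p = 1, q = 3/5, r = 1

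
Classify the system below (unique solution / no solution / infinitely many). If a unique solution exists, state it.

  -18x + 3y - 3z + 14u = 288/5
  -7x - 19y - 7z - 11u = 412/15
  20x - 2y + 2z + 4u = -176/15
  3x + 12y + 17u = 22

x = -1, y = -8/5, z = -8/3, u = 13/5

Row-reduce the augmented matrix:
R1 ← R1 / (-18).
R2 ← R2 + 7·R1.
R3 ← R3 − 20·R1.
R4 ← R4 − 3·R1.
R2 ← R2 / (-121/6).
R1 ← R1 + 1/6·R2.
R3 ← R3 − 4/3·R2.
R4 ← R4 − 25/2·R2.
R3 ← R3 / (-208/121).
R1 ← R1 − 26/121·R3.
R2 ← R2 − 35/121·R3.
R4 ← R4 + 498/121·R3.
R4 ← R4 / (-456/13).
R1 ← R1 − 5/3·R4.
R2 ← R2 − 51/13·R4.
R3 ← R3 + 419/39·R4.
Reading off the reduced rows gives x = -1, y = -8/5, z = -8/3, u = 13/5.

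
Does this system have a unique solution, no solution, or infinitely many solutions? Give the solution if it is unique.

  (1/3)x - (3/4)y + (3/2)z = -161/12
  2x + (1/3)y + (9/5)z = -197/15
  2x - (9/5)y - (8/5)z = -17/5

Row-reduce the augmented matrix:
R1 ← R1 / (1/3).
R2 ← R2 − 2·R1.
R3 ← R3 − 2·R1.
R2 ← R2 / (29/6).
R1 ← R1 + 9/4·R2.
R3 ← R3 − 27/10·R2.
R3 ← R3 / (-4769/725).
R1 ← R1 − 333/290·R3.
R2 ← R2 + 216/145·R3.
Reading off the reduced rows gives x = -2, y = 5, z = -6.

x = -2, y = 5, z = -6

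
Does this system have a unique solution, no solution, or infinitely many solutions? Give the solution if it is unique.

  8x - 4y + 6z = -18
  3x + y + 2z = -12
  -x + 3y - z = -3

Row-reduce:
R1 ← R1 / (8).
R2 ← R2 − 3·R1.
R3 ← R3 + 1·R1.
R2 ← R2 / (5/2).
R1 ← R1 + 1/2·R2.
R3 ← R3 − 5/2·R2.
Rank is 2 with 3 unknowns, leaving z free.

infinitely many solutions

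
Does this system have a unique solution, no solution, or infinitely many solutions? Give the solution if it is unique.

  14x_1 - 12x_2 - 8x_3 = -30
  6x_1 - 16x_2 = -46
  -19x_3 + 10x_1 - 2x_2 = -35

Row-reduce the augmented matrix:
R1 ← R1 / (14).
R2 ← R2 − 6·R1.
R3 ← R3 − 10·R1.
R2 ← R2 / (-76/7).
R1 ← R1 + 6/7·R2.
R3 ← R3 − 46/7·R2.
R3 ← R3 / (-213/19).
R1 ← R1 + 16/19·R3.
R2 ← R2 + 6/19·R3.
Reading off the reduced rows gives x_1 = 3, x_2 = 4, x_3 = 3.

x_1 = 3, x_2 = 4, x_3 = 3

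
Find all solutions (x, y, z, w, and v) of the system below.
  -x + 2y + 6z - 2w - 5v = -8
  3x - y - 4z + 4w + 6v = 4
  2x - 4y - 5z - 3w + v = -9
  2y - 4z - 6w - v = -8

infinitely many solutions

Row-reduce:
R1 ← R1 / (-1).
R2 ← R2 − 3·R1.
R3 ← R3 − 2·R1.
R2 ← R2 / (5).
R1 ← R1 + 2·R2.
R4 ← R4 − 2·R2.
R3 ← R3 / (7).
R1 ← R1 + 2/5·R3.
R2 ← R2 − 14/5·R3.
R4 ← R4 + 48/5·R3.
R4 ← R4 / (-74/5).
R1 ← R1 − 4/5·R4.
R2 ← R2 − 12/5·R4.
R3 ← R3 + 1·R4.
Rank is 4 with 5 unknowns, leaving v free.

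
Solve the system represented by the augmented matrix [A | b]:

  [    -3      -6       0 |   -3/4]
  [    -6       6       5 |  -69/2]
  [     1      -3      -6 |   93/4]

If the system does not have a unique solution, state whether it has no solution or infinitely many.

Row-reduce the augmented matrix:
R1 ← R1 / (-3).
R2 ← R2 + 6·R1.
R3 ← R3 − 1·R1.
R2 ← R2 / (18).
R1 ← R1 − 2·R2.
R3 ← R3 + 5·R2.
R3 ← R3 / (-83/18).
R1 ← R1 + 5/9·R3.
R2 ← R2 − 5/18·R3.
Reading off the reduced rows gives x_1 = 9/4, x_2 = -1, x_3 = -3.

x_1 = 9/4, x_2 = -1, x_3 = -3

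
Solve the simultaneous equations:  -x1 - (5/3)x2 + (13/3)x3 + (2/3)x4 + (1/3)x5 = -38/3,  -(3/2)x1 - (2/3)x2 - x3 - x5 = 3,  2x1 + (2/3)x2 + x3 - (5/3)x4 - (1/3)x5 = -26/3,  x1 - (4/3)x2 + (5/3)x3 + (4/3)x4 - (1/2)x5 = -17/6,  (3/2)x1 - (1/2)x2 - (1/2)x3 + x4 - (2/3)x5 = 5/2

no solution

Row-reduce:
R1 ← R1 / (-1).
R2 ← R2 + 3/2·R1.
R3 ← R3 − 2·R1.
R4 ← R4 − 1·R1.
R5 ← R5 − 3/2·R1.
R2 ← R2 / (11/6).
R1 ← R1 − 5/3·R2.
R3 ← R3 + 8/3·R2.
R4 ← R4 + 3·R2.
R5 ← R5 + 3·R2.
R3 ← R3 / (-41/33).
R1 ← R1 − 82/33·R3.
R2 ← R2 + 45/11·R3.
R4 ← R4 + 69/11·R3.
R5 ← R5 + 69/11·R3.
R4 ← R4 / (385/41).
R1 ← R1 + 10/3·R4.
R2 ← R2 − 219/41·R4.
R3 ← R3 − 59/41·R4.
R5 ← R5 − 385/41·R4.
Row 5 reduces to 0 = -1, a contradiction. The system is inconsistent.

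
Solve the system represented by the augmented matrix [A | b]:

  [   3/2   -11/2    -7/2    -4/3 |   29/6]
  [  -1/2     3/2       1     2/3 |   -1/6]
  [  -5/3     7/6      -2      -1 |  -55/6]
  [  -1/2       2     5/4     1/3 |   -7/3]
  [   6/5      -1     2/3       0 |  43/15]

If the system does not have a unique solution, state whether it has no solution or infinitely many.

Row-reduce the augmented matrix:
R1 ← R1 / (3/2).
R2 ← R2 + 1/2·R1.
R3 ← R3 + 5/3·R1.
R4 ← R4 + 1/2·R1.
R5 ← R5 − 6/5·R1.
R2 ← R2 / (-1/3).
R1 ← R1 + 11/3·R2.
R3 ← R3 + 89/18·R2.
R4 ← R4 − 1/6·R2.
R5 ← R5 − 17/5·R2.
R3 ← R3 / (-41/12).
R1 ← R1 + 1/2·R3.
R2 ← R2 − 1/2·R3.
R5 ← R5 − 53/30·R3.
Swap R4 and R5.
R4 ← R4 / (638/1845).
R1 ← R1 + 102/41·R4.
R2 ← R2 + 62/41·R4.
R3 ← R3 − 208/123·R4.
R5 reduces to 0 = 0, so the extra equation is consistent.
Reading off the reduced rows gives x_1 = -4, x_2 = -5, x_3 = 4, x_4 = 2.

x_1 = -4, x_2 = -5, x_3 = 4, x_4 = 2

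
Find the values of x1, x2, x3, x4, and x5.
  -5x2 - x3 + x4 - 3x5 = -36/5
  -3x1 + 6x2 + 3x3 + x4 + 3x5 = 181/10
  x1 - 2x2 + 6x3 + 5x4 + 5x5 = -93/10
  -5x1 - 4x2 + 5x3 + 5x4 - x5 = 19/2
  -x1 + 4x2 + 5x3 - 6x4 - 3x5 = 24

x1 = -5/2, x2 = 2, x3 = 6/5, x4 = -1/2, x5 = -3/2

Row-reduce the augmented matrix:
Swap R1 and R2.
R1 ← R1 / (-3).
R3 ← R3 − 1·R1.
R4 ← R4 + 5·R1.
R5 ← R5 + 1·R1.
R2 ← R2 / (-5).
R1 ← R1 + 2·R2.
R4 ← R4 + 14·R2.
R5 ← R5 − 2·R2.
R3 ← R3 / (7).
R1 ← R1 + 3/5·R3.
R2 ← R2 − 1/5·R3.
R4 ← R4 − 14/5·R3.
R5 ← R5 − 18/5·R3.
R4 ← R4 / (-8/5).
R1 ← R1 + 29/105·R4.
R2 ← R2 + 37/105·R4.
R3 ← R3 − 16/21·R4.
R5 ← R5 + 911/105·R4.
R5 ← R5 / (-58/7).
R1 ← R1 − 5/7·R5.
R2 ← R2 − 3/7·R5.
R3 ← R3 − 6/7·R5.
Reading off the reduced rows gives x1 = -5/2, x2 = 2, x3 = 6/5, x4 = -1/2, x5 = -3/2.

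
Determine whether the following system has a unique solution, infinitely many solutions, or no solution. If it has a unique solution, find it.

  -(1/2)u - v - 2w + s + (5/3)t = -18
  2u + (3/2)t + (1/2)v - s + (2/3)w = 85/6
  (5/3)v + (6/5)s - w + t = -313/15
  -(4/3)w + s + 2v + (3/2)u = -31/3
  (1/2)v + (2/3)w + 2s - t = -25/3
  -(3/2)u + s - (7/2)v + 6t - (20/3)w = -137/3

Row-reduce the augmented matrix:
R1 ← R1 / (-1/2).
R2 ← R2 − 2·R1.
R4 ← R4 − 3/2·R1.
R6 ← R6 + 3/2·R1.
R2 ← R2 / (-7/2).
R1 ← R1 − 2·R2.
R3 ← R3 − 5/3·R2.
R4 ← R4 + 1·R2.
R5 ← R5 − 1/2·R2.
R6 ← R6 + 1/2·R2.
R3 ← R3 / (-283/63).
R1 ← R1 + 4/21·R3.
R2 ← R2 − 44/21·R3.
R4 ← R4 + 110/21·R3.
R5 ← R5 + 8/21·R3.
R6 ← R6 − 8/21·R3.
R4 ← R4 / (22/283).
R1 ← R1 + 562/1415·R4.
R2 ← R2 − 522/1415·R4.
R3 ← R3 + 828/1415·R4.
R5 ← R5 − 3121/1415·R4.
R6 ← R6 + 3121/1415·R4.
R5 ← R5 / (28327/330).
R1 ← R1 + 2372/165·R5.
R2 ← R2 − 789/55·R5.
R3 ← R3 + 1316/55·R5.
R4 ← R4 + 1288/33·R5.
R6 ← R6 + 28327/330·R5.
R6 reduces to 0 = 0, so the extra equation is consistent.
Reading off the reduced rows gives u = 6, v = -4, w = 4, s = -6, t = -3.

u = 6, v = -4, w = 4, s = -6, t = -3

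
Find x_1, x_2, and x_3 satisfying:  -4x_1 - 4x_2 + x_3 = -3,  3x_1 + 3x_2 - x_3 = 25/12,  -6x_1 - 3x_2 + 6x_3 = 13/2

x_1 = -7/4, x_2 = 8/3, x_3 = 2/3

Row-reduce the augmented matrix:
R1 ← R1 / (-4).
R2 ← R2 − 3·R1.
R3 ← R3 + 6·R1.
Swap R2 and R3.
R2 ← R2 / (3).
R1 ← R1 − 1·R2.
R3 ← R3 / (-1/4).
R1 ← R1 + 7/4·R3.
R2 ← R2 − 3/2·R3.
Reading off the reduced rows gives x_1 = -7/4, x_2 = 8/3, x_3 = 2/3.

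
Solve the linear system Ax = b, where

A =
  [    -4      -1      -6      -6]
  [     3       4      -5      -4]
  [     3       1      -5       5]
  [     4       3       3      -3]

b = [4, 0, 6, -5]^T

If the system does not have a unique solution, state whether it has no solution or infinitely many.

x_1 = 1, x_2 = -2, x_3 = -1, x_4 = 0

Row-reduce the augmented matrix:
R1 ← R1 / (-4).
R2 ← R2 − 3·R1.
R3 ← R3 − 3·R1.
R4 ← R4 − 4·R1.
R2 ← R2 / (13/4).
R1 ← R1 − 1/4·R2.
R3 ← R3 − 1/4·R2.
R4 ← R4 − 2·R2.
R3 ← R3 / (-114/13).
R1 ← R1 − 29/13·R3.
R2 ← R2 + 38/13·R3.
R4 ← R4 − 37/13·R3.
R4 ← R4 / (-129/38).
R1 ← R1 − 93/38·R4.
R2 ← R2 + 3·R4.
R3 ← R3 + 5/38·R4.
Reading off the reduced rows gives x_1 = 1, x_2 = -2, x_3 = -1, x_4 = 0.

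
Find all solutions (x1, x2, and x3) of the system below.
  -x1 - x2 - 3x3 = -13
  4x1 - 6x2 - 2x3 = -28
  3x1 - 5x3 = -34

x1 = -3, x2 = 1, x3 = 5

Row-reduce the augmented matrix:
R1 ← R1 / (-1).
R2 ← R2 − 4·R1.
R3 ← R3 − 3·R1.
R2 ← R2 / (-10).
R1 ← R1 − 1·R2.
R3 ← R3 + 3·R2.
R3 ← R3 / (-49/5).
R1 ← R1 − 8/5·R3.
R2 ← R2 − 7/5·R3.
Reading off the reduced rows gives x1 = -3, x2 = 1, x3 = 5.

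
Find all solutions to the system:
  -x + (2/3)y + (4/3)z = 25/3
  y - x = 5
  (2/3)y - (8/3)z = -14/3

Row-reduce:
R1 ← R1 / (-1).
R2 ← R2 + 1·R1.
R2 ← R2 / (1/3).
R1 ← R1 + 2/3·R2.
R3 ← R3 − 2/3·R2.
Row 3 reduces to 0 = 2, a contradiction. The system is inconsistent.

no solution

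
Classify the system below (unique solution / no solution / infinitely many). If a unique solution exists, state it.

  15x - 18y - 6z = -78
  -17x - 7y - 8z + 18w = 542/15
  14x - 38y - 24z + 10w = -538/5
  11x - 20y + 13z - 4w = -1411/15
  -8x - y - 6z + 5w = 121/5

Row-reduce the augmented matrix:
R1 ← R1 / (15).
R2 ← R2 + 17·R1.
R3 ← R3 − 14·R1.
R4 ← R4 − 11·R1.
R5 ← R5 + 8·R1.
R2 ← R2 / (-137/5).
R1 ← R1 + 6/5·R2.
R3 ← R3 + 106/5·R2.
R4 ← R4 + 34/5·R2.
R5 ← R5 + 53/5·R2.
R3 ← R3 / (-952/137).
R1 ← R1 − 34/137·R3.
R2 ← R2 − 74/137·R3.
R4 ← R4 − 2887/137·R3.
R5 ← R5 + 476/137·R3.
R4 ← R4 / (-9699/476).
R1 ← R1 + 13/14·R4.
R2 ← R2 + 229/238·R4.
R3 ← R3 − 269/476·R4.
R5 reduces to 0 = 0, so the extra equation is consistent.
Reading off the reduced rows gives x = -12/5, y = 8/3, z = -1, w = 1/3.

x = -12/5, y = 8/3, z = -1, w = 1/3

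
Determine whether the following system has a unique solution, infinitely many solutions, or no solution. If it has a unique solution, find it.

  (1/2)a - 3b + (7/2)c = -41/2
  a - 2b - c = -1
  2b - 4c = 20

infinitely many solutions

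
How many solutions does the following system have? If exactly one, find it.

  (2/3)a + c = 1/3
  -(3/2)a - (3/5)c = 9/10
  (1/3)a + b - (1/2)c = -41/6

a = -1, b = -6, c = 1

Row-reduce the augmented matrix:
R1 ← R1 / (2/3).
R2 ← R2 + 3/2·R1.
R3 ← R3 − 1/3·R1.
Swap R2 and R3.
R3 ← R3 / (33/20).
R1 ← R1 − 3/2·R3.
R2 ← R2 + 1·R3.
Reading off the reduced rows gives a = -1, b = -6, c = 1.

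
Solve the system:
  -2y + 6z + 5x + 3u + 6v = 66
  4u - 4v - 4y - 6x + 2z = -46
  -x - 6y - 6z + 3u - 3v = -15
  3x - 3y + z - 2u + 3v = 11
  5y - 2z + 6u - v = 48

x = 6, y = 3, z = -1, u = 6, v = 5

Row-reduce the augmented matrix:
R1 ← R1 / (5).
R2 ← R2 + 6·R1.
R3 ← R3 + 1·R1.
R4 ← R4 − 3·R1.
R2 ← R2 / (-32/5).
R1 ← R1 + 2/5·R2.
R3 ← R3 + 32/5·R2.
R4 ← R4 + 9/5·R2.
R5 ← R5 − 5·R2.
R3 ← R3 / (-14).
R1 ← R1 − 5/8·R3.
R2 ← R2 + 23/16·R3.
R4 ← R4 + 83/16·R3.
R5 ← R5 − 83/16·R3.
R4 ← R4 / (-499/112).
R1 ← R1 + 3/56·R4.
R2 ← R2 + 87/112·R4.
R3 ← R3 − 2/7·R4.
R5 ← R5 − 1171/112·R4.
R5 ← R5 / (237/499).
R1 ← R1 − 771/998·R5.
R2 ← R2 + 24/499·R5.
R3 ← R3 − 379/998·R5.
R4 ← R4 + 79/998·R5.
Reading off the reduced rows gives x = 6, y = 3, z = -1, u = 6, v = 5.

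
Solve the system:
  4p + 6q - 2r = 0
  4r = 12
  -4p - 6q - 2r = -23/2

Row-reduce:
R1 ← R1 / (4).
R3 ← R3 + 4·R1.
R2 ← R2 / (4).
R1 ← R1 + 1/2·R2.
R3 ← R3 + 4·R2.
Row 3 reduces to 0 = 1/2, a contradiction. The system is inconsistent.

no solution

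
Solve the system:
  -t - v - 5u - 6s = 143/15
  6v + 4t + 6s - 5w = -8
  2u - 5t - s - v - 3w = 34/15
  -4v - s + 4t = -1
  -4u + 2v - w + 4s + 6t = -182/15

Row-reduce the augmented matrix:
R1 ← R1 / (-5).
R3 ← R3 − 2·R1.
R5 ← R5 + 4·R1.
R2 ← R2 / (6).
R1 ← R1 − 1/5·R2.
R3 ← R3 + 7/5·R2.
R4 ← R4 + 4·R2.
R5 ← R5 − 14/5·R2.
R3 ← R3 / (-25/6).
R1 ← R1 − 1/6·R3.
R2 ← R2 + 5/6·R3.
R4 ← R4 + 10/3·R3.
R5 ← R5 − 4/3·R3.
R4 ← R4 / (23/5).
R1 ← R1 − 23/25·R4.
R2 ← R2 − 7/5·R4.
R3 ← R3 − 12/25·R4.
R5 ← R5 − 134/25·R4.
R5 ← R5 / (-4846/575).
R1 ← R1 + 54/25·R5.
R2 ← R2 + 179/115·R5.
R3 ← R3 − 2/575·R5.
R4 ← R4 − 256/115·R5.
Reading off the reduced rows gives u = 4/3, v = 7/5, w = 0, s = -3, t = 2/5.

u = 4/3, v = 7/5, w = 0, s = -3, t = 2/5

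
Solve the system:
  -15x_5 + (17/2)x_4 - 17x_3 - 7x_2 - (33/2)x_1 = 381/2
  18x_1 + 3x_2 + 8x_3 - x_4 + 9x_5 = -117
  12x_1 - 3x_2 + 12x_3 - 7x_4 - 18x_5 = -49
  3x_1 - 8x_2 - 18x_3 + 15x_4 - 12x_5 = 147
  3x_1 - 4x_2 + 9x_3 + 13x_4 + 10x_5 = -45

infinitely many solutions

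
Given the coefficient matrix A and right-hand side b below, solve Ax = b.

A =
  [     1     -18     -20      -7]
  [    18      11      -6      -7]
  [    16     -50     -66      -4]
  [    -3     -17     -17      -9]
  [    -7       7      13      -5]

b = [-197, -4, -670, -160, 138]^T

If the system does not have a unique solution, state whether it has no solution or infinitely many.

x_1 = -3, x_2 = 6, x_3 = 5, x_4 = -2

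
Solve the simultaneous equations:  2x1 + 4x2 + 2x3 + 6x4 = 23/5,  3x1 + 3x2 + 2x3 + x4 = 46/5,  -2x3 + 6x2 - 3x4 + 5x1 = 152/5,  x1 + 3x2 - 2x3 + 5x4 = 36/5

x1 = 2, x2 = 12/5, x3 = -3/2, x4 = -1

Row-reduce the augmented matrix:
R1 ← R1 / (2).
R2 ← R2 − 3·R1.
R3 ← R3 − 5·R1.
R4 ← R4 − 1·R1.
R2 ← R2 / (-3).
R1 ← R1 − 2·R2.
R3 ← R3 + 4·R2.
R4 ← R4 − 1·R2.
R3 ← R3 / (-17/3).
R1 ← R1 − 1/3·R3.
R2 ← R2 − 1/3·R3.
R4 ← R4 + 10/3·R3.
R4 ← R4 / (62/17).
R1 ← R1 + 47/17·R4.
R2 ← R2 − 38/17·R4.
R3 ← R3 − 22/17·R4.
Reading off the reduced rows gives x1 = 2, x2 = 12/5, x3 = -3/2, x4 = -1.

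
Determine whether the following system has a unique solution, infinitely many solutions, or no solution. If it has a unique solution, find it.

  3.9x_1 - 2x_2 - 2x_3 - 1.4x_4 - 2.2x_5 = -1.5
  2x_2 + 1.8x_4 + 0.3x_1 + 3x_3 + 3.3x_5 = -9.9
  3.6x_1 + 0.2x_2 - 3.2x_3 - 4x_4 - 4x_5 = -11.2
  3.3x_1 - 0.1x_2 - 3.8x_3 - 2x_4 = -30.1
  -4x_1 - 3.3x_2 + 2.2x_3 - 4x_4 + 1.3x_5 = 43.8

x_1 = -3, x_2 = -6, x_3 = 6, x_4 = -1, x_5 = -4

Row-reduce the augmented matrix:
R1 ← R1 / (39/10).
R2 ← R2 − 3/10·R1.
R3 ← R3 − 18/5·R1.
R4 ← R4 − 33/10·R1.
R5 ← R5 + 4·R1.
R2 ← R2 / (28/13).
R1 ← R1 + 20/39·R2.
R3 ← R3 − 133/65·R2.
R4 ← R4 − 207/130·R2.
R5 ← R5 + 2087/390·R2.
R3 ← R3 / (-87/20).
R1 ← R1 − 5/21·R3.
R2 ← R2 − 41/28·R3.
R4 ← R4 + 1243/280·R3.
R5 ← R5 − 6707/840·R3.
R4 ← R4 / (36343/15225).
R1 ← R1 + 278/1827·R4.
R2 ← R2 + 1936/3045·R4.
R3 ← R3 − 452/435·R4.
R5 ← R5 + 410744/45675·R4.
R5 ← R5 / (8499706/545145).
R1 ← R1 − 29591/109029·R5.
R2 ← R2 − 39332/36343·R5.
R3 ← R3 + 59779/72686·R5.
R4 ← R4 − 142197/72686·R5.
Reading off the reduced rows gives x_1 = -3, x_2 = -6, x_3 = 6, x_4 = -1, x_5 = -4.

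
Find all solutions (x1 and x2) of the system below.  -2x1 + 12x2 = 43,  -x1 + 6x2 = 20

no solution

Row-reduce:
R1 ← R1 / (-2).
R2 ← R2 + 1·R1.
Row 2 reduces to 0 = -3/2, a contradiction. The system is inconsistent.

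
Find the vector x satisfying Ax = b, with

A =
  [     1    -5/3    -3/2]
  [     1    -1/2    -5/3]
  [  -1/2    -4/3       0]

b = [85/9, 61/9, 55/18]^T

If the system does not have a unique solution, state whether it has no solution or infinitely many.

x_1 = 1, x_2 = -8/3, x_3 = -8/3

Row-reduce the augmented matrix:
R2 ← R2 − 1·R1.
R3 ← R3 + 1/2·R1.
R2 ← R2 / (7/6).
R1 ← R1 + 5/3·R2.
R3 ← R3 + 13/6·R2.
R3 ← R3 / (-89/84).
R1 ← R1 + 73/42·R3.
R2 ← R2 + 1/7·R3.
Reading off the reduced rows gives x_1 = 1, x_2 = -8/3, x_3 = -8/3.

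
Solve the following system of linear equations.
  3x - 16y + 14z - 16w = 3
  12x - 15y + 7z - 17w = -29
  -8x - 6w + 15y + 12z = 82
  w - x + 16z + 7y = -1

x = -5, y = 2, z = -1, w = -4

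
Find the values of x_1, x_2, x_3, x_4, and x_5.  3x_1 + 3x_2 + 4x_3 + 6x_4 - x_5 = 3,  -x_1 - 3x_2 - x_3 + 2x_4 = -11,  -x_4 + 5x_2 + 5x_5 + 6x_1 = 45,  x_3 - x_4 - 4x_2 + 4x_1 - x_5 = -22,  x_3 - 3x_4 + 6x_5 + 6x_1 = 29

x_1 = 0, x_2 = 4, x_3 = -1, x_4 = 0, x_5 = 5

Row-reduce the augmented matrix:
R1 ← R1 / (3).
R2 ← R2 + 1·R1.
R3 ← R3 − 6·R1.
R4 ← R4 − 4·R1.
R5 ← R5 − 6·R1.
R2 ← R2 / (-2).
R1 ← R1 − 1·R2.
R3 ← R3 + 1·R2.
R4 ← R4 + 8·R2.
R5 ← R5 + 6·R2.
R3 ← R3 / (-49/6).
R1 ← R1 − 3/2·R3.
R2 ← R2 + 1/6·R3.
R4 ← R4 + 17/3·R3.
R5 ← R5 + 8·R3.
R4 ← R4 / (-715/49).
R1 ← R1 − 61/49·R4.
R2 ← R2 + 83/49·R4.
R3 ← R3 − 90/49·R4.
R5 ← R5 + 603/49·R4.
R5 ← R5 / (3409/715).
R1 ← R1 − 382/715·R5.
R2 ← R2 − 289/715·R5.
R3 ← R3 + 185/143·R5.
R4 ← R4 − 162/715·R5.
Reading off the reduced rows gives x_1 = 0, x_2 = 4, x_3 = -1, x_4 = 0, x_5 = 5.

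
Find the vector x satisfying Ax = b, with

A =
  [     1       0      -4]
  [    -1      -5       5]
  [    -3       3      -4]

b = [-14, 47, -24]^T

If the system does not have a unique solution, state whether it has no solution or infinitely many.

Row-reduce the augmented matrix:
R2 ← R2 + 1·R1.
R3 ← R3 + 3·R1.
R2 ← R2 / (-5).
R3 ← R3 − 3·R2.
R3 ← R3 / (-77/5).
R1 ← R1 + 4·R3.
R2 ← R2 + 1/5·R3.
Reading off the reduced rows gives x_1 = -2, x_2 = -6, x_3 = 3.

x_1 = -2, x_2 = -6, x_3 = 3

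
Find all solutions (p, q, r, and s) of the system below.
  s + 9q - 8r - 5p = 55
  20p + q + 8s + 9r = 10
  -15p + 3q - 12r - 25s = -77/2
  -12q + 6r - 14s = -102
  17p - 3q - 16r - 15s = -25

no solution

Row-reduce:
R1 ← R1 / (-5).
R2 ← R2 − 20·R1.
R3 ← R3 + 15·R1.
R5 ← R5 − 17·R1.
R2 ← R2 / (37).
R1 ← R1 + 9/5·R2.
R3 ← R3 + 24·R2.
R4 ← R4 + 12·R2.
R5 ← R5 − 138/5·R2.
R3 ← R3 / (-108/37).
R1 ← R1 − 89/185·R3.
R2 ← R2 + 23/37·R3.
R4 ← R4 + 54/37·R3.
R5 ← R5 + 4818/185·R3.
Swap R4 and R5.
R4 ← R4 / (7192/45).
R1 ← R1 + 398/135·R4.
R2 ← R2 − 125/27·R4.
R3 ← R3 − 187/27·R4.
Row 5 reduces to 0 = -1/4, a contradiction. The system is inconsistent.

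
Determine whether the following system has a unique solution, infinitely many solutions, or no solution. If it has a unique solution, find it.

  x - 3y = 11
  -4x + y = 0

x = -1, y = -4

From equation 1: x = 11 + 3·y.
Substitute into equation 2 and solve: y = -4.
Then x = -1.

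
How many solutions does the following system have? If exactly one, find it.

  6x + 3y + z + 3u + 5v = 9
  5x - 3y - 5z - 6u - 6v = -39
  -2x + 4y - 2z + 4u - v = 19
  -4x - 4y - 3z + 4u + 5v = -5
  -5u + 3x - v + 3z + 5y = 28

x = -3, y = 6, z = 0, u = -2, v = 3

Row-reduce the augmented matrix:
R1 ← R1 / (6).
R2 ← R2 − 5·R1.
R3 ← R3 + 2·R1.
R4 ← R4 + 4·R1.
R5 ← R5 − 3·R1.
R2 ← R2 / (-11/2).
R1 ← R1 − 1/2·R2.
R3 ← R3 − 5·R2.
R4 ← R4 + 2·R2.
R5 ← R5 − 7/2·R2.
R3 ← R3 / (-230/33).
R1 ← R1 + 4/11·R3.
R2 ← R2 − 35/33·R3.
R4 ← R4 + 7/33·R3.
R5 ← R5 + 40/33·R3.
R4 ← R4 / (211/23).
R1 ← R1 + 3/23·R4.
R2 ← R2 − 26/23·R4.
R3 ← R3 − 9/23·R4.
R5 ← R5 + 263/23·R4.
R5 ← R5 / (14437/2110).
R1 ← R1 − 1121/2110·R5.
R2 ← R2 + 2049/2110·R5.
R3 ← R3 − 149/211·R5.
R4 ← R4 − 2827/2110·R5.
Reading off the reduced rows gives x = -3, y = 6, z = 0, u = -2, v = 3.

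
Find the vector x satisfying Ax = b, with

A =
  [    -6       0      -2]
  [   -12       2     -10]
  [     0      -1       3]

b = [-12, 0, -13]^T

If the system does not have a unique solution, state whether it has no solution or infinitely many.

no solution

Row-reduce:
R1 ← R1 / (-6).
R2 ← R2 + 12·R1.
R2 ← R2 / (2).
R3 ← R3 + 1·R2.
Row 3 reduces to 0 = -1, a contradiction. The system is inconsistent.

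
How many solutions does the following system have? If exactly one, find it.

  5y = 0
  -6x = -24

x = 4, y = 0

Row-reduce the augmented matrix:
Swap R1 and R2.
R1 ← R1 / (-6).
R2 ← R2 / (5).
Reading off the reduced rows gives x = 4, y = 0.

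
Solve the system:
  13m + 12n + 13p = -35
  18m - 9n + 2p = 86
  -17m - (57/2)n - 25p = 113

Row-reduce:
R1 ← R1 / (13).
R2 ← R2 − 18·R1.
R3 ← R3 + 17·R1.
R2 ← R2 / (-333/13).
R1 ← R1 − 12/13·R2.
R3 ← R3 + 333/26·R2.
Rank is 2 with 3 unknowns, leaving p free.

infinitely many solutions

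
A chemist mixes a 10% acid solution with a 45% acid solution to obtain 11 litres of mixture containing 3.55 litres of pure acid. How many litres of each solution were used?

litres of solution A: 4, litres of solution B: 7

Let a = litres of solution A, b = litres of solution B.
  a + b = 11
  (1/10)a + (9/20)b = 71/20
Row-reduce the augmented matrix:
R2 ← R2 − 1/10·R1.
R2 ← R2 / (7/20).
R1 ← R1 − 1·R2.
Reading off the reduced rows gives a = 4, b = 7.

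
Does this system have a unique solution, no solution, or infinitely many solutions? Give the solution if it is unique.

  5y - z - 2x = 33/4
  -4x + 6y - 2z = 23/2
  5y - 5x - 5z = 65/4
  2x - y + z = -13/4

Row-reduce the augmented matrix:
R1 ← R1 / (-2).
R2 ← R2 + 4·R1.
R3 ← R3 + 5·R1.
R4 ← R4 − 2·R1.
R2 ← R2 / (-4).
R1 ← R1 + 5/2·R2.
R3 ← R3 + 15/2·R2.
R4 ← R4 − 4·R2.
R3 ← R3 / (-5/2).
R1 ← R1 − 1/2·R3.
R4 reduces to 0 = 0, so the extra equation is consistent.
Reading off the reduced rows gives x = 0, y = 5/4, z = -2.

x = 0, y = 5/4, z = -2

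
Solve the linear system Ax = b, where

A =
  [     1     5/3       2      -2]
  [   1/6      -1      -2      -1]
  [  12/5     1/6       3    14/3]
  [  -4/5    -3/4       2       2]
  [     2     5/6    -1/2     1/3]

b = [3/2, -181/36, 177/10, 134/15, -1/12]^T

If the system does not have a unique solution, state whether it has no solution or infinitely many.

x_1 = 4/3, x_2 = -2, x_3 = 3, x_4 = 5/4

Row-reduce the augmented matrix:
R2 ← R2 − 1/6·R1.
R3 ← R3 − 12/5·R1.
R4 ← R4 + 4/5·R1.
R5 ← R5 − 2·R1.
R2 ← R2 / (-23/18).
R1 ← R1 − 5/3·R2.
R3 ← R3 + 23/6·R2.
R4 ← R4 − 7/12·R2.
R5 ← R5 + 5/2·R2.
R3 ← R3 / (26/5).
R1 ← R1 + 24/23·R3.
R2 ← R2 − 42/23·R3.
R4 ← R4 − 583/230·R3.
R5 ← R5 − 3/46·R3.
R4 ← R4 / (-4928/897).
R1 ← R1 + 170/299·R4.
R2 ← R2 + 1048/299·R4.
R3 ← R3 − 86/39·R4.
R5 ← R5 − 4928/897·R4.
R5 reduces to 0 = 0, so the extra equation is consistent.
Reading off the reduced rows gives x_1 = 4/3, x_2 = -2, x_3 = 3, x_4 = 5/4.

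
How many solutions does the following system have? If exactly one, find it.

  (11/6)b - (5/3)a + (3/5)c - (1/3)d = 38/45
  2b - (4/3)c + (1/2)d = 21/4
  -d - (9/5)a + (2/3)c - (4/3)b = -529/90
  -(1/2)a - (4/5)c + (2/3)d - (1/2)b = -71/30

Row-reduce the augmented matrix:
R1 ← R1 / (-5/3).
R3 ← R3 + 9/5·R1.
R4 ← R4 + 1/2·R1.
R2 ← R2 / (2).
R1 ← R1 + 11/10·R2.
R3 ← R3 + 497/150·R2.
R4 ← R4 + 21/20·R2.
R3 ← R3 / (-2464/1125).
R1 ← R1 + 82/75·R3.
R2 ← R2 + 2/3·R3.
R4 ← R4 + 42/25·R3.
R4 ← R4 / (3737/4224).
R1 ← R1 − 3755/9856·R4.
R2 ← R2 − 1899/9856·R4.
R3 ← R3 + 1695/19712·R4.
Reading off the reduced rows gives a = 2, b = 7/3, c = -1, d = -3/2.

a = 2, b = 7/3, c = -1, d = -3/2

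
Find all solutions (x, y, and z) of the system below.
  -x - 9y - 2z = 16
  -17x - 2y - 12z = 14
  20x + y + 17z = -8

x = -2, y = -2, z = 2

Row-reduce the augmented matrix:
R1 ← R1 / (-1).
R2 ← R2 + 17·R1.
R3 ← R3 − 20·R1.
R2 ← R2 / (151).
R1 ← R1 − 9·R2.
R3 ← R3 + 179·R2.
R3 ← R3 / (465/151).
R1 ← R1 − 104/151·R3.
R2 ← R2 − 22/151·R3.
Reading off the reduced rows gives x = -2, y = -2, z = 2.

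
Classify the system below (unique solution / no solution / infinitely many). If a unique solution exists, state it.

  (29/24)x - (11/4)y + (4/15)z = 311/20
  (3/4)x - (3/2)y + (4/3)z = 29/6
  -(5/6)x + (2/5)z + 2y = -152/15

no solution

Row-reduce:
R1 ← R1 / (29/24).
R2 ← R2 − 3/4·R1.
R3 ← R3 + 5/6·R1.
R2 ← R2 / (6/29).
R1 ← R1 + 66/29·R2.
R3 ← R3 − 3/29·R2.
Row 3 reduces to 0 = 3, a contradiction. The system is inconsistent.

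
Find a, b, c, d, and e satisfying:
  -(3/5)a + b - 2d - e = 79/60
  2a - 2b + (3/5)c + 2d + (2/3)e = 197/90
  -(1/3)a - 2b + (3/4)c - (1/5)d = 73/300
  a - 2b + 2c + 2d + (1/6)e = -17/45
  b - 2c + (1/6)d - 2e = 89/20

Row-reduce the augmented matrix:
R1 ← R1 / (-3/5).
R2 ← R2 − 2·R1.
R3 ← R3 + 1/3·R1.
R4 ← R4 − 1·R1.
R2 ← R2 / (4/3).
R1 ← R1 + 5/3·R2.
R3 ← R3 + 23/9·R2.
R4 ← R4 + 1/3·R2.
R5 ← R5 − 1·R2.
R3 ← R3 / (19/10).
R1 ← R1 − 3/4·R3.
R2 ← R2 − 9/20·R3.
R4 ← R4 − 43/20·R3.
R5 ← R5 + 49/20·R3.
R4 ← R4 / (7513/1140).
R1 ← R1 − 51/76·R4.
R2 ← R2 + 607/380·R4.
R3 ← R3 + 241/57·R4.
R5 ← R5 + 2543/380·R4.
R5 ← R5 / (-384041/135234).
R1 ← R1 + 2595/15026·R5.
R2 ← R2 + 8869/45078·R5.
R3 ← R3 + 3610/7513·R5.
R4 ← R4 − 10220/22539·R5.
Reading off the reduced rows gives a = 2, b = -3/4, c = -1, d = -4/5, e = -5/3.

a = 2, b = -3/4, c = -1, d = -4/5, e = -5/3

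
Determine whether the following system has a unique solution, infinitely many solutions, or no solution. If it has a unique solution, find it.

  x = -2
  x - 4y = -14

From equation 2: x = -14 + 4·y.
Substitute into equation 1 and solve: y = 3.
Then x = -2.

x = -2, y = 3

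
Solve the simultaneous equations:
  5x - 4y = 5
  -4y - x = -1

x = 1, y = 0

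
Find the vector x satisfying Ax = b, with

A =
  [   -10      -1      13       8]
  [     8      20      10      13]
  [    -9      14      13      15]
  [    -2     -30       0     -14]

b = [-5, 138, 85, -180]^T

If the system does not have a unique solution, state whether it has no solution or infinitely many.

infinitely many solutions

Row-reduce:
R1 ← R1 / (-10).
R2 ← R2 − 8·R1.
R3 ← R3 + 9·R1.
R4 ← R4 + 2·R1.
R2 ← R2 / (96/5).
R1 ← R1 − 1/10·R2.
R3 ← R3 − 149/10·R2.
R4 ← R4 + 149/5·R2.
R3 ← R3 / (-465/32).
R1 ← R1 + 45/32·R3.
R2 ← R2 − 17/16·R3.
R4 ← R4 − 465/16·R3.
Rank is 3 with 4 unknowns, leaving x_4 free.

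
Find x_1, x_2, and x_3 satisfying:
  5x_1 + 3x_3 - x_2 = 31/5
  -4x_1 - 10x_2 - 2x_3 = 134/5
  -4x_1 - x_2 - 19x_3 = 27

x_1 = 8/5, x_2 = -3, x_3 = -8/5

Row-reduce the augmented matrix:
R1 ← R1 / (5).
R2 ← R2 + 4·R1.
R3 ← R3 + 4·R1.
R2 ← R2 / (-54/5).
R1 ← R1 + 1/5·R2.
R3 ← R3 + 9/5·R2.
R3 ← R3 / (-50/3).
R1 ← R1 − 16/27·R3.
R2 ← R2 + 1/27·R3.
Reading off the reduced rows gives x_1 = 8/5, x_2 = -3, x_3 = -8/5.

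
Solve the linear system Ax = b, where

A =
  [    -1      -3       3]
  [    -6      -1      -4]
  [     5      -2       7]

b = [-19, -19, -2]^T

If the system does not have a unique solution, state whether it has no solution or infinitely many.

no solution

Row-reduce:
R1 ← R1 / (-1).
R2 ← R2 + 6·R1.
R3 ← R3 − 5·R1.
R2 ← R2 / (17).
R1 ← R1 − 3·R2.
R3 ← R3 + 17·R2.
Row 3 reduces to 0 = -2, a contradiction. The system is inconsistent.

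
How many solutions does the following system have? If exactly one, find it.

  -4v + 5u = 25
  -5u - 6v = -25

Row-reduce the augmented matrix:
R1 ← R1 / (5).
R2 ← R2 + 5·R1.
R2 ← R2 / (-10).
R1 ← R1 + 4/5·R2.
Reading off the reduced rows gives u = 5, v = 0.

u = 5, v = 0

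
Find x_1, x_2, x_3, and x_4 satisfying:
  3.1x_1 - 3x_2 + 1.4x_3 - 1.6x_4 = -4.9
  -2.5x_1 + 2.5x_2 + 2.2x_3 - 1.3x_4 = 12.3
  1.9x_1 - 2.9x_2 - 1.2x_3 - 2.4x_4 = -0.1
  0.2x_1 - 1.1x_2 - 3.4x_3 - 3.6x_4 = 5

x_1 = -5, x_2 = -2, x_3 = 1, x_4 = -2

Row-reduce the augmented matrix:
R1 ← R1 / (31/10).
R2 ← R2 + 5/2·R1.
R3 ← R3 − 19/10·R1.
R4 ← R4 − 1/5·R1.
R2 ← R2 / (5/62).
R1 ← R1 + 30/31·R2.
R3 ← R3 + 329/310·R2.
R4 ← R4 + 281/310·R2.
R3 ← R3 / (5219/125).
R1 ← R1 − 202/5·R3.
R2 ← R2 − 1032/25·R3.
R4 ← R4 − 4241/125·R3.
R4 ← R4 / (-98063/26095).
R1 ← R1 − 14395/5219·R4.
R2 ← R2 − 15587/5219·R4.
R3 ← R3 + 8877/10438·R4.
Reading off the reduced rows gives x_1 = -5, x_2 = -2, x_3 = 1, x_4 = -2.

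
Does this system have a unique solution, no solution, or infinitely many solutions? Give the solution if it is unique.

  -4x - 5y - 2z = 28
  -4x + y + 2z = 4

infinitely many solutions

Row-reduce:
R1 ← R1 / (-4).
R2 ← R2 + 4·R1.
R2 ← R2 / (6).
R1 ← R1 − 5/4·R2.
Rank is 2 with 3 unknowns, leaving z free.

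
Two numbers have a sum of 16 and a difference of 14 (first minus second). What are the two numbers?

first number: 15, second number: 1

Let x = first number, y = second number.
  x + y = 16
  x - y = 14
Row-reduce the augmented matrix:
R2 ← R2 − 1·R1.
R2 ← R2 / (-2).
R1 ← R1 − 1·R2.
Reading off the reduced rows gives x = 15, y = 1.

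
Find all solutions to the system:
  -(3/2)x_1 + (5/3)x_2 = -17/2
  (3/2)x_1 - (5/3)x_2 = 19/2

Row-reduce:
R1 ← R1 / (-3/2).
R2 ← R2 − 3/2·R1.
Row 2 reduces to 0 = 1, a contradiction. The system is inconsistent.

no solution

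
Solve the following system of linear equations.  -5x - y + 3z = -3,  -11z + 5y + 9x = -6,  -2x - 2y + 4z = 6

no solution

Row-reduce:
R1 ← R1 / (-5).
R2 ← R2 − 9·R1.
R3 ← R3 + 2·R1.
R2 ← R2 / (16/5).
R1 ← R1 − 1/5·R2.
R3 ← R3 + 8/5·R2.
Row 3 reduces to 0 = 3/2, a contradiction. The system is inconsistent.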